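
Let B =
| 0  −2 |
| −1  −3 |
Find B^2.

[[2, 6], [3, 11]]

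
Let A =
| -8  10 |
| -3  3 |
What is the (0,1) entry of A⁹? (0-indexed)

191710

tr A = -5 and det A = 6, so the characteristic polynomial is λ² − (-5)λ + (6) with roots -2 and -3.
Eigenvectors give P = [[-5, 2], [-3, 1]] with P⁻¹ = [[1, -2], [3, -5]], and A = P·diag(-2, -3)·P⁻¹.
Then A⁹ = P·diag(-512, -19683)·P⁻¹ = [[2560, -39366], [1536, -19683]] · [[1, -2], [3, -5]] = [[-115538, 191710], [-57513, 95343]].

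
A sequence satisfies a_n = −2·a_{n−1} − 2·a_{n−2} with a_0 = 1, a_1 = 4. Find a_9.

With companion matrix T = [[−2, −2], [1, 0]], [a_n, a_{n−1}]ᵀ = T·[a_{n−1}, a_{n−2}]ᵀ, so [a_9, a_8]ᵀ = T^8·[a_1, a_0]ᵀ.
T^8 = [[16, 0], [0, 16]], giving [a_9, a_8]ᵀ = [[64], [16]].

64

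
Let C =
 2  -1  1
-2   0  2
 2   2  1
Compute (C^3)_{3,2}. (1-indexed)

C^2 = [[8, 0, 1], [0, 6, 0], [2, 0, 7]]
C^3 = [[18, -6, 9], [-12, 0, 12], [18, 12, 9]]

12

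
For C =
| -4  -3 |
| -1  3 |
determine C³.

[[-79, -48], [-16, 33]]

C² = [[19, 3], [1, 12]]
C³ = [[-79, -48], [-16, 33]]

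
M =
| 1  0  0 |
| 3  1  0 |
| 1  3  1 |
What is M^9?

M = I + N where N = [[0, 0, 0], [3, 0, 0], [1, 3, 0]] is strictly lower-triangular, so N^3 = 0.
(I + N)^9 = I + 9·N + 36·N^2 = [[1, 0, 0], [27, 1, 0], [333, 27, 1]].

[[1, 0, 0], [27, 1, 0], [333, 27, 1]]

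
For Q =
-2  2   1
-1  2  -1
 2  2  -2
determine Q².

[[4, 2, -6], [-2, 0, -1], [-10, 4, 4]]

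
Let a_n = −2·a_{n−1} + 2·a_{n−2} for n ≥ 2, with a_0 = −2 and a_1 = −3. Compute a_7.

With companion matrix M = [[−2, 2], [1, 0]], [a_n, a_{n−1}]ᵀ = M·[a_{n−1}, a_{n−2}]ᵀ, so [a_7, a_6]ᵀ = M⁶·[a_1, a_0]ᵀ.
M⁶ = [[328, −240], [−120, 88]], giving [a_7, a_6]ᵀ = [[−504], [184]].

−504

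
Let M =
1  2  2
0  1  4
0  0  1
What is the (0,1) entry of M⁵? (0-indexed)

10

M = I + N where N = [[0, 2, 2], [0, 0, 4], [0, 0, 0]] is strictly upper-triangular, so N³ = 0.
(I + N)⁵ = I + 5·N + 10·N² = [[1, 10, 90], [0, 1, 20], [0, 0, 1]].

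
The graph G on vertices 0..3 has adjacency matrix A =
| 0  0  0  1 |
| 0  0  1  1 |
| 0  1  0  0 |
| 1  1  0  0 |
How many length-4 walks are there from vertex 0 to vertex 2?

0

The number of length-4 walks from vertex 0 to vertex 2 is entry (0,2) of A⁴, where A is the adjacency matrix.
A² = [[1, 1, 0, 0], [1, 2, 0, 0], [0, 0, 1, 1], [0, 0, 1, 2]]
A³ = [[0, 0, 1, 2], [0, 0, 2, 3], [1, 2, 0, 0], [2, 3, 0, 0]]
A⁴ = [[2, 3, 0, 0], [3, 5, 0, 0], [0, 0, 2, 3], [0, 0, 3, 5]]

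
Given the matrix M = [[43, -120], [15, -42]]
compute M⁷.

[[20707, -55560], [6945, -18648]]

tr M = 1 and det M = -6, so the characteristic polynomial is λ² − (1)λ + (-6) with roots -2 and 3.
Eigenvectors give P = [[8, 3], [3, 1]] with P⁻¹ = [[-1, 3], [3, -8]], and M = P·diag(-2, 3)·P⁻¹.
Then M⁷ = P·diag(-128, 2187)·P⁻¹ = [[-1024, 6561], [-384, 2187]] · [[-1, 3], [3, -8]] = [[20707, -55560], [6945, -18648]].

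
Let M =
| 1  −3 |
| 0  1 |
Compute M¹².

[[1, −36], [0, 1]]

M = I + N where N = [[0, −3], [0, 0]] is strictly upper-triangular, so N² = 0.
(I + N)¹² = I + 12·N = [[1, −36], [0, 1]].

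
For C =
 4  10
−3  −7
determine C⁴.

tr C = −3 and det C = 2, so the characteristic polynomial is λ² − (−3)λ + (2) with roots −1 and −2.
Eigenvectors give P = [[−2, −5], [1, 3]] with P⁻¹ = [[−3, −5], [1, 2]], and C = P·diag(−1, −2)·P⁻¹.
Then C⁴ = P·diag(1, 16)·P⁻¹ = [[−2, −80], [1, 48]] · [[−3, −5], [1, 2]] = [[−74, −150], [45, 91]].

[[−74, −150], [45, 91]]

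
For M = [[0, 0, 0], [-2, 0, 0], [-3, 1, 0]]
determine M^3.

M is strictly triangular, hence nilpotent: M^3 = 0, so M^3 = 0.

[[0, 0, 0], [0, 0, 0], [0, 0, 0]]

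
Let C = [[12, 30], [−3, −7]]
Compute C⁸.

[[63306, 189150], [−18915, −56489]]

tr C = 5 and det C = 6, so the characteristic polynomial is λ² − (5)λ + (6) with roots 2 and 3.
Eigenvectors give P = [[−3, −10], [1, 3]] with P⁻¹ = [[3, 10], [−1, −3]], and C = P·diag(2, 3)·P⁻¹.
Then C⁸ = P·diag(256, 6561)·P⁻¹ = [[−768, −65610], [256, 19683]] · [[3, 10], [−1, −3]] = [[63306, 189150], [−18915, −56489]].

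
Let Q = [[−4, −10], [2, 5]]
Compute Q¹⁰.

Q² = Q (a projection; rank 1, trace 1), so Q¹⁰ = Q.

[[−4, −10], [2, 5]]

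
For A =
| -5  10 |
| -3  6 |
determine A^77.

[[-5, 10], [-3, 6]]

A² = A (a projection; rank 1, trace 1), so A^77 = A.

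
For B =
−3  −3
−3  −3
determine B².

[[18, 18], [18, 18]]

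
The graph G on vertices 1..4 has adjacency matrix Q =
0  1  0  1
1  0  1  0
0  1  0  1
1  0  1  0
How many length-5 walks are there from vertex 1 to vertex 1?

The number of length-5 walks from vertex 1 to vertex 1 is entry (1,1) of Q⁵, where Q is the adjacency matrix.
Q² = [[2, 0, 2, 0], [0, 2, 0, 2], [2, 0, 2, 0], [0, 2, 0, 2]]
Q³ = [[0, 4, 0, 4], [4, 0, 4, 0], [0, 4, 0, 4], [4, 0, 4, 0]]
Q⁴ = [[8, 0, 8, 0], [0, 8, 0, 8], [8, 0, 8, 0], [0, 8, 0, 8]]
Q⁵ = [[0, 16, 0, 16], [16, 0, 16, 0], [0, 16, 0, 16], [16, 0, 16, 0]]

0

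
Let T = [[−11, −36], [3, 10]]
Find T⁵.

[[−131, −396], [33, 100]]

tr T = −1 and det T = −2, so the characteristic polynomial is λ² − (−1)λ + (−2) with roots −2 and 1.
Eigenvectors give P = [[−4, −3], [1, 1]] with P⁻¹ = [[−1, −3], [1, 4]], and T = P·diag(−2, 1)·P⁻¹.
Then T⁵ = P·diag(−32, 1)·P⁻¹ = [[128, −3], [−32, 1]] · [[−1, −3], [1, 4]] = [[−131, −396], [33, 100]].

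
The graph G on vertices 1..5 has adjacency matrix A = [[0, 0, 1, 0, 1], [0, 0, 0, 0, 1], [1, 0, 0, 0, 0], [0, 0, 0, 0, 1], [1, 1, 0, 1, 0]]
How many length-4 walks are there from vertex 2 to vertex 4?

3

The number of length-4 walks from vertex 2 to vertex 4 is entry (2,4) of A⁴, where A is the adjacency matrix.
A² = [[2, 1, 0, 1, 0], [1, 1, 0, 1, 0], [0, 0, 1, 0, 1], [1, 1, 0, 1, 0], [0, 0, 1, 0, 3]]
A³ = [[0, 0, 2, 0, 4], [0, 0, 1, 0, 3], [2, 1, 0, 1, 0], [0, 0, 1, 0, 3], [4, 3, 0, 3, 0]]
A⁴ = [[6, 4, 0, 4, 0], [4, 3, 0, 3, 0], [0, 0, 2, 0, 4], [4, 3, 0, 3, 0], [0, 0, 4, 0, 10]]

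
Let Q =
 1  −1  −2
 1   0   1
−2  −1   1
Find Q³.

Q² = [[4, 1, −5], [−1, −2, −1], [−5, 1, 4]]
Q³ = [[15, 1, −12], [−1, 2, −1], [−12, 1, 15]]

[[15, 1, −12], [−1, 2, −1], [−12, 1, 15]]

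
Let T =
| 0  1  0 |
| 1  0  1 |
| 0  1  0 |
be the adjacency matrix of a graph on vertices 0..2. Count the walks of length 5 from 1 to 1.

0

The number of length-5 walks from vertex 1 to vertex 1 is entry (1,1) of T⁵, where T is the adjacency matrix.
T² = [[1, 0, 1], [0, 2, 0], [1, 0, 1]]
T³ = [[0, 2, 0], [2, 0, 2], [0, 2, 0]]
T⁴ = [[2, 0, 2], [0, 4, 0], [2, 0, 2]]
T⁵ = [[0, 4, 0], [4, 0, 4], [0, 4, 0]]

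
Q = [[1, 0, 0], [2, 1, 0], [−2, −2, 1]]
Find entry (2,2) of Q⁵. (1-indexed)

1

Q = I + N where N = [[0, 0, 0], [2, 0, 0], [−2, −2, 0]] is strictly lower-triangular, so N³ = 0.
(I + N)⁵ = I + 5·N + 10·N² = [[1, 0, 0], [10, 1, 0], [−50, −10, 1]].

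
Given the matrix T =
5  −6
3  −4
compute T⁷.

tr T = 1 and det T = −2, so the characteristic polynomial is λ² − (1)λ + (−2) with roots 2 and −1.
Eigenvectors give P = [[2, −1], [1, −1]] with P⁻¹ = [[1, −1], [1, −2]], and T = P·diag(2, −1)·P⁻¹.
Then T⁷ = P·diag(128, −1)·P⁻¹ = [[256, 1], [128, 1]] · [[1, −1], [1, −2]] = [[257, −258], [129, −130]].

[[257, −258], [129, −130]]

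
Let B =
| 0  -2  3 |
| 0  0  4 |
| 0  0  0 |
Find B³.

[[0, 0, 0], [0, 0, 0], [0, 0, 0]]

B is strictly triangular, hence nilpotent: B³ = 0, so B³ = 0.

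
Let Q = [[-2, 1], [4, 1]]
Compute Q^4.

[[68, -13], [-52, 29]]

Q^2 = [[8, -1], [-4, 5]]
Q^3 = [[-20, 7], [28, 1]]
Q^4 = [[68, -13], [-52, 29]]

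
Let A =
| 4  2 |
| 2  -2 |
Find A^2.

[[20, 4], [4, 8]]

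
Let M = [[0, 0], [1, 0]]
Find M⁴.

[[0, 0], [0, 0]]

M is strictly triangular, hence nilpotent: M² = 0, so M⁴ = 0.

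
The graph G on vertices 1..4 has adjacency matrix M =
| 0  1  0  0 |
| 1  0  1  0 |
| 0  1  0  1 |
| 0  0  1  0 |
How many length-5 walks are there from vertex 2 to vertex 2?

The number of length-5 walks from vertex 2 to vertex 2 is entry (2,2) of M^5, where M is the adjacency matrix.
M^2 = [[1, 0, 1, 0], [0, 2, 0, 1], [1, 0, 2, 0], [0, 1, 0, 1]]
M^3 = [[0, 2, 0, 1], [2, 0, 3, 0], [0, 3, 0, 2], [1, 0, 2, 0]]
M^4 = [[2, 0, 3, 0], [0, 5, 0, 3], [3, 0, 5, 0], [0, 3, 0, 2]]
M^5 = [[0, 5, 0, 3], [5, 0, 8, 0], [0, 8, 0, 5], [3, 0, 5, 0]]

0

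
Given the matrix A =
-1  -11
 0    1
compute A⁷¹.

[[-1, -11], [0, 1]]

A² = I (check: tr A = 0 and det A = -1), so A⁷¹ = A since 71 is odd.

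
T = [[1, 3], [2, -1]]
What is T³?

T² = [[7, 0], [0, 7]]
T³ = [[7, 21], [14, -7]]

[[7, 21], [14, -7]]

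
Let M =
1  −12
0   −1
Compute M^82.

M² = I (check: tr M = 0 and det M = −1), so M^82 = I since 82 is even.

[[1, 0], [0, 1]]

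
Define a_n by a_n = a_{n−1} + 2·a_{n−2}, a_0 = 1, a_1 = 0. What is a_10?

342

With companion matrix B = [[1, 2], [1, 0]], [a_n, a_{n−1}]ᵀ = B·[a_{n−1}, a_{n−2}]ᵀ, so [a_10, a_9]ᵀ = B^9·[a_1, a_0]ᵀ.
B^9 = [[341, 342], [171, 170]], giving [a_10, a_9]ᵀ = [[342], [170]].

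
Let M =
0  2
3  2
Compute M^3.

[[12, 20], [30, 32]]

M^2 = [[6, 4], [6, 10]]
M^3 = [[12, 20], [30, 32]]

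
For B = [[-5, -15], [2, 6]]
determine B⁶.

[[-5, -15], [2, 6]]

B² = B (a projection; rank 1, trace 1), so B⁶ = B.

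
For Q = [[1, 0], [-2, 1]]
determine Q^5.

Q = I + N where N = [[0, 0], [-2, 0]] is strictly lower-triangular, so N^2 = 0.
(I + N)^5 = I + 5·N = [[1, 0], [-10, 1]].

[[1, 0], [-10, 1]]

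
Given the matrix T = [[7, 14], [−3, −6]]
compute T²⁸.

T² = T (a projection; rank 1, trace 1), so T²⁸ = T.

[[7, 14], [−3, −6]]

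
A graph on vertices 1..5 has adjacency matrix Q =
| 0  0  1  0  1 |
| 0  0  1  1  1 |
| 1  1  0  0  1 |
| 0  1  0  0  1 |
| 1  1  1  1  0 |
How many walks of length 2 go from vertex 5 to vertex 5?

4

The number of length-2 walks from vertex 5 to vertex 5 is entry (5,5) of Q^2, where Q is the adjacency matrix.
Q^2 = [[2, 2, 1, 1, 1], [2, 3, 1, 1, 2], [1, 1, 3, 2, 2], [1, 1, 2, 2, 1], [1, 2, 2, 1, 4]]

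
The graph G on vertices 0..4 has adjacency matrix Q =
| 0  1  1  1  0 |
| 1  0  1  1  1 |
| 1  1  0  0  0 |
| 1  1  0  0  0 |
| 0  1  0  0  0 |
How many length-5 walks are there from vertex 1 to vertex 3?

The number of length-5 walks from vertex 1 to vertex 3 is entry (1,3) of Q⁵, where Q is the adjacency matrix.
Q² = [[3, 2, 1, 1, 1], [2, 4, 1, 1, 0], [1, 1, 2, 2, 1], [1, 1, 2, 2, 1], [1, 0, 1, 1, 1]]
Q³ = [[4, 6, 5, 5, 2], [6, 4, 6, 6, 4], [5, 6, 2, 2, 1], [5, 6, 2, 2, 1], [2, 4, 1, 1, 0]]
Q⁴ = [[16, 16, 10, 10, 6], [16, 22, 10, 10, 4], [10, 10, 11, 11, 6], [10, 10, 11, 11, 6], [6, 4, 6, 6, 4]]
Q⁵ = [[36, 42, 32, 32, 16], [42, 40, 38, 38, 22], [32, 38, 20, 20, 10], [32, 38, 20, 20, 10], [16, 22, 10, 10, 4]]

38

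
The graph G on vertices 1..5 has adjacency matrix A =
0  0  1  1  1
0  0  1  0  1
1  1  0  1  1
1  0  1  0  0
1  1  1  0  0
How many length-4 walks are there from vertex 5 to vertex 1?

The number of length-4 walks from vertex 5 to vertex 1 is entry (5,1) of A⁴, where A is the adjacency matrix.
A² = [[3, 2, 2, 1, 1], [2, 2, 1, 1, 1], [2, 1, 4, 1, 2], [1, 1, 1, 2, 2], [1, 1, 2, 2, 3]]
A³ = [[4, 3, 7, 5, 7], [3, 2, 6, 3, 5], [7, 6, 6, 6, 7], [5, 3, 6, 2, 3], [7, 5, 7, 3, 4]]
A⁴ = [[19, 14, 19, 11, 14], [14, 11, 13, 9, 11], [19, 13, 26, 13, 19], [11, 9, 13, 11, 14], [14, 11, 19, 14, 19]]

14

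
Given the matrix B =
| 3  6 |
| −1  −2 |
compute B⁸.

B² = B (a projection; rank 1, trace 1), so B⁸ = B.

[[3, 6], [−1, −2]]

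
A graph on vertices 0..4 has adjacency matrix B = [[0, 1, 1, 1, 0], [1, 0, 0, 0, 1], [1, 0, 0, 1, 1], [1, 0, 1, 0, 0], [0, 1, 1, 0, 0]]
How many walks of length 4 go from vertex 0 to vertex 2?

The number of length-4 walks from vertex 0 to vertex 2 is entry (0,2) of B^4, where B is the adjacency matrix.
B^2 = [[3, 0, 1, 1, 2], [0, 2, 2, 1, 0], [1, 2, 3, 1, 0], [1, 1, 1, 2, 1], [2, 0, 0, 1, 2]]
B^3 = [[2, 5, 6, 4, 1], [5, 0, 1, 2, 4], [6, 1, 2, 4, 5], [4, 2, 4, 2, 2], [1, 4, 5, 2, 0]]
B^4 = [[15, 3, 7, 8, 11], [3, 9, 11, 6, 1], [7, 11, 15, 8, 3], [8, 6, 8, 8, 6], [11, 1, 3, 6, 9]]

7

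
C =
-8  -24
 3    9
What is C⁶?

C² = C (a projection; rank 1, trace 1), so C⁶ = C.

[[-8, -24], [3, 9]]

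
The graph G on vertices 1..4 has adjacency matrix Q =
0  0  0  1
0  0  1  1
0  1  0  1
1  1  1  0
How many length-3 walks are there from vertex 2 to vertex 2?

The number of length-3 walks from vertex 2 to vertex 2 is entry (2,2) of Q³, where Q is the adjacency matrix.
Q² = [[1, 1, 1, 0], [1, 2, 1, 1], [1, 1, 2, 1], [0, 1, 1, 3]]
Q³ = [[0, 1, 1, 3], [1, 2, 3, 4], [1, 3, 2, 4], [3, 4, 4, 2]]

2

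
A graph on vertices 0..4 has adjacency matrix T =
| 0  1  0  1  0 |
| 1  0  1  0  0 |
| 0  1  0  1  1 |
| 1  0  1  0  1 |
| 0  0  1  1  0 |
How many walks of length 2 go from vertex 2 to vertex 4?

1

The number of length-2 walks from vertex 2 to vertex 4 is entry (2,4) of T², where T is the adjacency matrix.
T² = [[2, 0, 2, 0, 1], [0, 2, 0, 2, 1], [2, 0, 3, 1, 1], [0, 2, 1, 3, 1], [1, 1, 1, 1, 2]]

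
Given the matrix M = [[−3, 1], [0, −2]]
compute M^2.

[[9, −5], [0, 4]]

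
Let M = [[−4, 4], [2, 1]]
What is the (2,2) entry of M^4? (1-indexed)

153

M^2 = [[24, −12], [−6, 9]]
M^3 = [[−120, 84], [42, −15]]
M^4 = [[648, −396], [−198, 153]]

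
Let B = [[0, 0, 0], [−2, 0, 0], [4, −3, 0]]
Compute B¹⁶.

B is strictly triangular, hence nilpotent: B³ = 0, so B¹⁶ = 0.

[[0, 0, 0], [0, 0, 0], [0, 0, 0]]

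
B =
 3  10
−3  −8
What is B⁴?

tr B = −5 and det B = 6, so the characteristic polynomial is λ² − (−5)λ + (6) with roots −3 and −2.
Eigenvectors give P = [[−5, −2], [3, 1]] with P⁻¹ = [[1, 2], [−3, −5]], and B = P·diag(−3, −2)·P⁻¹.
Then B⁴ = P·diag(81, 16)·P⁻¹ = [[−405, −32], [243, 16]] · [[1, 2], [−3, −5]] = [[−309, −650], [195, 406]].

[[−309, −650], [195, 406]]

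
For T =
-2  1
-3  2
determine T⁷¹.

[[-2, 1], [-3, 2]]

T² = I (check: tr T = 0 and det T = -1), so T⁷¹ = T since 71 is odd.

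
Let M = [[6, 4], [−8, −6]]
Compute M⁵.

[[96, 64], [−128, −96]]

tr M = 0 and det M = −4, so the characteristic polynomial is λ² − (0)λ + (−4) with roots 2 and −2.
Eigenvectors give P = [[1, −1], [−1, 2]] with P⁻¹ = [[2, 1], [1, 1]], and M = P·diag(2, −2)·P⁻¹.
Then M⁵ = P·diag(32, −32)·P⁻¹ = [[32, 32], [−32, −64]] · [[2, 1], [1, 1]] = [[96, 64], [−128, −96]].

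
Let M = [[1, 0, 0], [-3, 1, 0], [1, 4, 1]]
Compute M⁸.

M = I + N where N = [[0, 0, 0], [-3, 0, 0], [1, 4, 0]] is strictly lower-triangular, so N³ = 0.
(I + N)⁸ = I + 8·N + 28·N² = [[1, 0, 0], [-24, 1, 0], [-328, 32, 1]].

[[1, 0, 0], [-24, 1, 0], [-328, 32, 1]]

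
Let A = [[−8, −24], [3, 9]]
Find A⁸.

A² = A (a projection; rank 1, trace 1), so A⁸ = A.

[[−8, −24], [3, 9]]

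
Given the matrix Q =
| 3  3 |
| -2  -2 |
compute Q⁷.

[[3, 3], [-2, -2]]

Q² = Q (a projection; rank 1, trace 1), so Q⁷ = Q.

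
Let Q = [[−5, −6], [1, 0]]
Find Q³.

[[−65, −114], [19, 30]]

tr Q = −5 and det Q = 6, so the characteristic polynomial is λ² − (−5)λ + (6) with roots −2 and −3.
Eigenvectors give P = [[−2, 3], [1, −1]] with P⁻¹ = [[1, 3], [1, 2]], and Q = P·diag(−2, −3)·P⁻¹.
Then Q³ = P·diag(−8, −27)·P⁻¹ = [[16, −81], [−8, 27]] · [[1, 3], [1, 2]] = [[−65, −114], [19, 30]].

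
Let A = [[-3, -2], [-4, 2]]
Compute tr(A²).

29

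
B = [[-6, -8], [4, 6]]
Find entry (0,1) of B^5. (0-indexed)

-128

tr B = 0 and det B = -4, so the characteristic polynomial is λ² − (0)λ + (-4) with roots 2 and -2.
Eigenvectors give P = [[1, 2], [-1, -1]] with P⁻¹ = [[-1, -2], [1, 1]], and B = P·diag(2, -2)·P⁻¹.
Then B^5 = P·diag(32, -32)·P⁻¹ = [[32, -64], [-32, 32]] · [[-1, -2], [1, 1]] = [[-96, -128], [64, 96]].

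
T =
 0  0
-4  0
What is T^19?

[[0, 0], [0, 0]]

T is strictly triangular, hence nilpotent: T^2 = 0, so T^19 = 0.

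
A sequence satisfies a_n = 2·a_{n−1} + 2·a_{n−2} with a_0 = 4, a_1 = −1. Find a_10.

12896

With companion matrix Q = [[2, 2], [1, 0]], [a_n, a_{n−1}]ᵀ = Q·[a_{n−1}, a_{n−2}]ᵀ, so [a_10, a_9]ᵀ = Q⁹·[a_1, a_0]ᵀ.
Q⁹ = [[6688, 4896], [2448, 1792]], giving [a_10, a_9]ᵀ = [[12896], [4720]].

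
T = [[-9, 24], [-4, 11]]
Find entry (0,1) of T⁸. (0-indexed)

tr T = 2 and det T = -3, so the characteristic polynomial is λ² − (2)λ + (-3) with roots 3 and -1.
Eigenvectors give P = [[2, 3], [1, 1]] with P⁻¹ = [[-1, 3], [1, -2]], and T = P·diag(3, -1)·P⁻¹.
Then T⁸ = P·diag(6561, 1)·P⁻¹ = [[13122, 3], [6561, 1]] · [[-1, 3], [1, -2]] = [[-13119, 39360], [-6560, 19681]].

39360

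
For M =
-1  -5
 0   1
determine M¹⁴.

[[1, 0], [0, 1]]

M² = I (check: tr M = 0 and det M = -1), so M¹⁴ = I since 14 is even.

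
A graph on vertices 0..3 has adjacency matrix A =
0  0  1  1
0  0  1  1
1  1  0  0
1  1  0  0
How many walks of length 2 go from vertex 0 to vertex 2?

0

The number of length-2 walks from vertex 0 to vertex 2 is entry (0,2) of A^2, where A is the adjacency matrix.
A^2 = [[2, 2, 0, 0], [2, 2, 0, 0], [0, 0, 2, 2], [0, 0, 2, 2]]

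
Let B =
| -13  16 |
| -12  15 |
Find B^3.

tr B = 2 and det B = -3, so the characteristic polynomial is λ² − (2)λ + (-3) with roots 3 and -1.
Eigenvectors give P = [[1, -4], [1, -3]] with P⁻¹ = [[-3, 4], [-1, 1]], and B = P·diag(3, -1)·P⁻¹.
Then B^3 = P·diag(27, -1)·P⁻¹ = [[27, 4], [27, 3]] · [[-3, 4], [-1, 1]] = [[-85, 112], [-84, 111]].

[[-85, 112], [-84, 111]]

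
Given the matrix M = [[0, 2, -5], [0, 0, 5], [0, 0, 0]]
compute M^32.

[[0, 0, 0], [0, 0, 0], [0, 0, 0]]

M is strictly triangular, hence nilpotent: M^3 = 0, so M^32 = 0.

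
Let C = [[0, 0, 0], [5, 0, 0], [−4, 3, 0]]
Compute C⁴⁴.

C is strictly triangular, hence nilpotent: C³ = 0, so C⁴⁴ = 0.

[[0, 0, 0], [0, 0, 0], [0, 0, 0]]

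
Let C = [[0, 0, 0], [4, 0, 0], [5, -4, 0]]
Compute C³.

[[0, 0, 0], [0, 0, 0], [0, 0, 0]]

C is strictly triangular, hence nilpotent: C³ = 0, so C³ = 0.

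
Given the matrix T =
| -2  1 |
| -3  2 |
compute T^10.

[[1, 0], [0, 1]]

T² = I (check: tr T = 0 and det T = -1), so T^10 = I since 10 is even.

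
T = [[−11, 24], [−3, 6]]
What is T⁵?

[[−1931, 5064], [−633, 1656]]

tr T = −5 and det T = 6, so the characteristic polynomial is λ² − (−5)λ + (6) with roots −3 and −2.
Eigenvectors give P = [[−3, 8], [−1, 3]] with P⁻¹ = [[−3, 8], [−1, 3]], and T = P·diag(−3, −2)·P⁻¹.
Then T⁵ = P·diag(−243, −32)·P⁻¹ = [[729, −256], [243, −96]] · [[−3, 8], [−1, 3]] = [[−1931, 5064], [−633, 1656]].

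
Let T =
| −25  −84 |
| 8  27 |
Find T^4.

[[−479, −1680], [160, 561]]

tr T = 2 and det T = −3, so the characteristic polynomial is λ² − (2)λ + (−3) with roots −1 and 3.
Eigenvectors give P = [[7, −3], [−2, 1]] with P⁻¹ = [[1, 3], [2, 7]], and T = P·diag(−1, 3)·P⁻¹.
Then T^4 = P·diag(1, 81)·P⁻¹ = [[7, −243], [−2, 81]] · [[1, 3], [2, 7]] = [[−479, −1680], [160, 561]].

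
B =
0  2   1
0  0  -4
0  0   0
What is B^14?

B is strictly triangular, hence nilpotent: B^3 = 0, so B^14 = 0.

[[0, 0, 0], [0, 0, 0], [0, 0, 0]]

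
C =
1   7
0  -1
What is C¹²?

C² = I (check: tr C = 0 and det C = -1), so C¹² = I since 12 is even.

[[1, 0], [0, 1]]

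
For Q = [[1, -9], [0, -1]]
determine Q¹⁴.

Q² = I (check: tr Q = 0 and det Q = -1), so Q¹⁴ = I since 14 is even.

[[1, 0], [0, 1]]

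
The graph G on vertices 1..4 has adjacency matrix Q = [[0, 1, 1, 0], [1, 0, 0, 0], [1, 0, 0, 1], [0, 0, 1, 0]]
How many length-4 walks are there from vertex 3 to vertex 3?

5

The number of length-4 walks from vertex 3 to vertex 3 is entry (3,3) of Q⁴, where Q is the adjacency matrix.
Q² = [[2, 0, 0, 1], [0, 1, 1, 0], [0, 1, 2, 0], [1, 0, 0, 1]]
Q³ = [[0, 2, 3, 0], [2, 0, 0, 1], [3, 0, 0, 2], [0, 1, 2, 0]]
Q⁴ = [[5, 0, 0, 3], [0, 2, 3, 0], [0, 3, 5, 0], [3, 0, 0, 2]]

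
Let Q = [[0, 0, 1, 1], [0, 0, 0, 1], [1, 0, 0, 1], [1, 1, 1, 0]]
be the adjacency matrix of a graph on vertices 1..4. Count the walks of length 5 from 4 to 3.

17

The number of length-5 walks from vertex 4 to vertex 3 is entry (4,3) of Q^5, where Q is the adjacency matrix.
Q^2 = [[2, 1, 1, 1], [1, 1, 1, 0], [1, 1, 2, 1], [1, 0, 1, 3]]
Q^3 = [[2, 1, 3, 4], [1, 0, 1, 3], [3, 1, 2, 4], [4, 3, 4, 2]]
Q^4 = [[7, 4, 6, 6], [4, 3, 4, 2], [6, 4, 7, 6], [6, 2, 6, 11]]
Q^5 = [[12, 6, 13, 17], [6, 2, 6, 11], [13, 6, 12, 17], [17, 11, 17, 14]]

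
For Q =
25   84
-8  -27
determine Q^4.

tr Q = -2 and det Q = -3, so the characteristic polynomial is λ² − (-2)λ + (-3) with roots -3 and 1.
Eigenvectors give P = [[-3, 7], [1, -2]] with P⁻¹ = [[2, 7], [1, 3]], and Q = P·diag(-3, 1)·P⁻¹.
Then Q^4 = P·diag(81, 1)·P⁻¹ = [[-243, 7], [81, -2]] · [[2, 7], [1, 3]] = [[-479, -1680], [160, 561]].

[[-479, -1680], [160, 561]]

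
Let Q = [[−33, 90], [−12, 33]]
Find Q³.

tr Q = 0 and det Q = −9, so the characteristic polynomial is λ² − (0)λ + (−9) with roots 3 and −3.
Eigenvectors give P = [[5, 3], [2, 1]] with P⁻¹ = [[−1, 3], [2, −5]], and Q = P·diag(3, −3)·P⁻¹.
Then Q³ = P·diag(27, −27)·P⁻¹ = [[135, −81], [54, −27]] · [[−1, 3], [2, −5]] = [[−297, 810], [−108, 297]].

[[−297, 810], [−108, 297]]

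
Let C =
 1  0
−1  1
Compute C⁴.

C = I + N where N = [[0, 0], [−1, 0]] is strictly lower-triangular, so N² = 0.
(I + N)⁴ = I + 4·N = [[1, 0], [−4, 1]].

[[1, 0], [−4, 1]]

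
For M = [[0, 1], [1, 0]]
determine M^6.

[[1, 0], [0, 1]]

M² = I (check: tr M = 0 and det M = −1), so M^6 = I since 6 is even.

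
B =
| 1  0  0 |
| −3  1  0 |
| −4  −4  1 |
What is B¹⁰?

[[1, 0, 0], [−30, 1, 0], [500, −40, 1]]

B = I + N where N = [[0, 0, 0], [−3, 0, 0], [−4, −4, 0]] is strictly lower-triangular, so N³ = 0.
(I + N)¹⁰ = I + 10·N + 45·N² = [[1, 0, 0], [−30, 1, 0], [500, −40, 1]].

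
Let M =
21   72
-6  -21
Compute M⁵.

tr M = 0 and det M = -9, so the characteristic polynomial is λ² − (0)λ + (-9) with roots 3 and -3.
Eigenvectors give P = [[4, 3], [-1, -1]] with P⁻¹ = [[1, 3], [-1, -4]], and M = P·diag(3, -3)·P⁻¹.
Then M⁵ = P·diag(243, -243)·P⁻¹ = [[972, -729], [-243, 243]] · [[1, 3], [-1, -4]] = [[1701, 5832], [-486, -1701]].

[[1701, 5832], [-486, -1701]]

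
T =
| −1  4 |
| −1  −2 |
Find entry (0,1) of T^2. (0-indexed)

−12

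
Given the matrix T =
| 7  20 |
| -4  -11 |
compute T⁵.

[[967, 2420], [-484, -1211]]

tr T = -4 and det T = 3, so the characteristic polynomial is λ² − (-4)λ + (3) with roots -1 and -3.
Eigenvectors give P = [[5, 2], [-2, -1]] with P⁻¹ = [[1, 2], [-2, -5]], and T = P·diag(-1, -3)·P⁻¹.
Then T⁵ = P·diag(-1, -243)·P⁻¹ = [[-5, -486], [2, 243]] · [[1, 2], [-2, -5]] = [[967, 2420], [-484, -1211]].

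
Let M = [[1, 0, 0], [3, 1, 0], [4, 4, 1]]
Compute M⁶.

M = I + N where N = [[0, 0, 0], [3, 0, 0], [4, 4, 0]] is strictly lower-triangular, so N³ = 0.
(I + N)⁶ = I + 6·N + 15·N² = [[1, 0, 0], [18, 1, 0], [204, 24, 1]].

[[1, 0, 0], [18, 1, 0], [204, 24, 1]]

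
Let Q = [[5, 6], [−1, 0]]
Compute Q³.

tr Q = 5 and det Q = 6, so the characteristic polynomial is λ² − (5)λ + (6) with roots 3 and 2.
Eigenvectors give P = [[−3, −2], [1, 1]] with P⁻¹ = [[−1, −2], [1, 3]], and Q = P·diag(3, 2)·P⁻¹.
Then Q³ = P·diag(27, 8)·P⁻¹ = [[−81, −16], [27, 8]] · [[−1, −2], [1, 3]] = [[65, 114], [−19, −30]].

[[65, 114], [−19, −30]]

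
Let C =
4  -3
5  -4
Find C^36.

C² = I (check: tr C = 0 and det C = -1), so C^36 = I since 36 is even.

[[1, 0], [0, 1]]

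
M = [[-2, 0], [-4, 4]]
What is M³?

M² = [[4, 0], [-8, 16]]
M³ = [[-8, 0], [-48, 64]]

[[-8, 0], [-48, 64]]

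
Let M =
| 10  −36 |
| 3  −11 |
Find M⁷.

tr M = −1 and det M = −2, so the characteristic polynomial is λ² − (−1)λ + (−2) with roots 1 and −2.
Eigenvectors give P = [[4, 3], [1, 1]] with P⁻¹ = [[1, −3], [−1, 4]], and M = P·diag(1, −2)·P⁻¹.
Then M⁷ = P·diag(1, −128)·P⁻¹ = [[4, −384], [1, −128]] · [[1, −3], [−1, 4]] = [[388, −1548], [129, −515]].

[[388, −1548], [129, −515]]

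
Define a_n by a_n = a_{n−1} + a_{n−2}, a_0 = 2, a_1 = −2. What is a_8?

With companion matrix B = [[1, 1], [1, 0]], [a_n, a_{n−1}]ᵀ = B·[a_{n−1}, a_{n−2}]ᵀ, so [a_8, a_7]ᵀ = B^7·[a_1, a_0]ᵀ.
B^7 = [[21, 13], [13, 8]], giving [a_8, a_7]ᵀ = [[−16], [−10]].

−16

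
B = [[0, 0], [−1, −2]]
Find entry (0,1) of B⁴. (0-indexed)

B² = [[0, 0], [2, 4]]
B³ = [[0, 0], [−4, −8]]
B⁴ = [[0, 0], [8, 16]]

0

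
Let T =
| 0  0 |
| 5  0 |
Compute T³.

T is strictly triangular, hence nilpotent: T² = 0, so T³ = 0.

[[0, 0], [0, 0]]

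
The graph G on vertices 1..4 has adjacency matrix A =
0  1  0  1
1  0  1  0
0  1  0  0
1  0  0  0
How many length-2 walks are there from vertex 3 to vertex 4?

The number of length-2 walks from vertex 3 to vertex 4 is entry (3,4) of A^2, where A is the adjacency matrix.
A^2 = [[2, 0, 1, 0], [0, 2, 0, 1], [1, 0, 1, 0], [0, 1, 0, 1]]

0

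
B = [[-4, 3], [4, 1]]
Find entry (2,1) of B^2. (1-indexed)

-12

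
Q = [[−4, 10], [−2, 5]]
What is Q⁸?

Q² = Q (a projection; rank 1, trace 1), so Q⁸ = Q.

[[−4, 10], [−2, 5]]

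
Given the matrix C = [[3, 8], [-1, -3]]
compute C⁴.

C² = I (check: tr C = 0 and det C = -1), so C⁴ = I since 4 is even.

[[1, 0], [0, 1]]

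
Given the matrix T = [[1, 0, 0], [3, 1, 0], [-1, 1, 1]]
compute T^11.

[[1, 0, 0], [33, 1, 0], [154, 11, 1]]

T = I + N where N = [[0, 0, 0], [3, 0, 0], [-1, 1, 0]] is strictly lower-triangular, so N^3 = 0.
(I + N)^11 = I + 11·N + 55·N^2 = [[1, 0, 0], [33, 1, 0], [154, 11, 1]].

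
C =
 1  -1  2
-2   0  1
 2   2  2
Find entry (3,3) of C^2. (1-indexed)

10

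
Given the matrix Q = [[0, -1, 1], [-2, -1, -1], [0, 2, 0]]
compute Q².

[[2, 3, 1], [2, 1, -1], [-4, -2, -2]]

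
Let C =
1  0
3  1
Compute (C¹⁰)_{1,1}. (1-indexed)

1

C = I + N where N = [[0, 0], [3, 0]] is strictly lower-triangular, so N² = 0.
(I + N)¹⁰ = I + 10·N = [[1, 0], [30, 1]].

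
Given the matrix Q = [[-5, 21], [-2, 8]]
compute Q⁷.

[[-761, 2667], [-254, 890]]

tr Q = 3 and det Q = 2, so the characteristic polynomial is λ² − (3)λ + (2) with roots 1 and 2.
Eigenvectors give P = [[7, 3], [2, 1]] with P⁻¹ = [[1, -3], [-2, 7]], and Q = P·diag(1, 2)·P⁻¹.
Then Q⁷ = P·diag(1, 128)·P⁻¹ = [[7, 384], [2, 128]] · [[1, -3], [-2, 7]] = [[-761, 2667], [-254, 890]].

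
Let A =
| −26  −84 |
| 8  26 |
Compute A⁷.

tr A = 0 and det A = −4, so the characteristic polynomial is λ² − (0)λ + (−4) with roots −2 and 2.
Eigenvectors give P = [[7, −3], [−2, 1]] with P⁻¹ = [[1, 3], [2, 7]], and A = P·diag(−2, 2)·P⁻¹.
Then A⁷ = P·diag(−128, 128)·P⁻¹ = [[−896, −384], [256, 128]] · [[1, 3], [2, 7]] = [[−1664, −5376], [512, 1664]].

[[−1664, −5376], [512, 1664]]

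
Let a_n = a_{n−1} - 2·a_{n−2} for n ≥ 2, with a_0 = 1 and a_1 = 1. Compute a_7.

With companion matrix M = [[1, -2], [1, 0]], [a_n, a_{n−1}]ᵀ = M·[a_{n−1}, a_{n−2}]ᵀ, so [a_7, a_6]ᵀ = M⁶·[a_1, a_0]ᵀ.
M⁶ = [[7, -10], [5, 2]], giving [a_7, a_6]ᵀ = [[-3], [7]].

-3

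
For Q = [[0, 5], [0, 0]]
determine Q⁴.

[[0, 0], [0, 0]]

Q is strictly triangular, hence nilpotent: Q² = 0, so Q⁴ = 0.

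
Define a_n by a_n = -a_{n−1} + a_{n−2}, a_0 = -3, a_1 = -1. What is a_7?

With companion matrix T = [[-1, 1], [1, 0]], [a_n, a_{n−1}]ᵀ = T·[a_{n−1}, a_{n−2}]ᵀ, so [a_7, a_6]ᵀ = T⁶·[a_1, a_0]ᵀ.
T⁶ = [[13, -8], [-8, 5]], giving [a_7, a_6]ᵀ = [[11], [-7]].

11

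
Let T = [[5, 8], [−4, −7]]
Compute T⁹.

[[19685, 39368], [−19684, −39367]]

tr T = −2 and det T = −3, so the characteristic polynomial is λ² − (−2)λ + (−3) with roots 1 and −3.
Eigenvectors give P = [[−2, −1], [1, 1]] with P⁻¹ = [[−1, −1], [1, 2]], and T = P·diag(1, −3)·P⁻¹.
Then T⁹ = P·diag(1, −19683)·P⁻¹ = [[−2, 19683], [1, −19683]] · [[−1, −1], [1, 2]] = [[19685, 39368], [−19684, −39367]].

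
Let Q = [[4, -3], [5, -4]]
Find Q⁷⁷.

[[4, -3], [5, -4]]

Q² = I (check: tr Q = 0 and det Q = -1), so Q⁷⁷ = Q since 77 is odd.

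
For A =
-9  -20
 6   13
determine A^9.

[[-98409, -196820], [59046, 118093]]

tr A = 4 and det A = 3, so the characteristic polynomial is λ² − (4)λ + (3) with roots 3 and 1.
Eigenvectors give P = [[-5, -2], [3, 1]] with P⁻¹ = [[1, 2], [-3, -5]], and A = P·diag(3, 1)·P⁻¹.
Then A^9 = P·diag(19683, 1)·P⁻¹ = [[-98415, -2], [59049, 1]] · [[1, 2], [-3, -5]] = [[-98409, -196820], [59046, 118093]].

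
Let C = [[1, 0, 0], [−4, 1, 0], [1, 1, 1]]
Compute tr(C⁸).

3

C = I + N where N = [[0, 0, 0], [−4, 0, 0], [1, 1, 0]] is strictly lower-triangular, so N³ = 0.
(I + N)⁸ = I + 8·N + 28·N² = [[1, 0, 0], [−32, 1, 0], [−104, 8, 1]].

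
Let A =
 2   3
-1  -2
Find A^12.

A² = I (check: tr A = 0 and det A = -1), so A^12 = I since 12 is even.

[[1, 0], [0, 1]]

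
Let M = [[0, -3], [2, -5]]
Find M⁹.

tr M = -5 and det M = 6, so the characteristic polynomial is λ² − (-5)λ + (6) with roots -2 and -3.
Eigenvectors give P = [[3, -1], [2, -1]] with P⁻¹ = [[1, -1], [2, -3]], and M = P·diag(-2, -3)·P⁻¹.
Then M⁹ = P·diag(-512, -19683)·P⁻¹ = [[-1536, 19683], [-1024, 19683]] · [[1, -1], [2, -3]] = [[37830, -57513], [38342, -58025]].

[[37830, -57513], [38342, -58025]]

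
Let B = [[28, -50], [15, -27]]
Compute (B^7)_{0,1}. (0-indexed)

tr B = 1 and det B = -6, so the characteristic polynomial is λ² − (1)λ + (-6) with roots 3 and -2.
Eigenvectors give P = [[2, -5], [1, -3]] with P⁻¹ = [[3, -5], [1, -2]], and B = P·diag(3, -2)·P⁻¹.
Then B^7 = P·diag(2187, -128)·P⁻¹ = [[4374, 640], [2187, 384]] · [[3, -5], [1, -2]] = [[13762, -23150], [6945, -11703]].

-23150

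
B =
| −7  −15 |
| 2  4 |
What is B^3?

tr B = −3 and det B = 2, so the characteristic polynomial is λ² − (−3)λ + (2) with roots −2 and −1.
Eigenvectors give P = [[3, 5], [−1, −2]] with P⁻¹ = [[2, 5], [−1, −3]], and B = P·diag(−2, −1)·P⁻¹.
Then B^3 = P·diag(−8, −1)·P⁻¹ = [[−24, −5], [8, 2]] · [[2, 5], [−1, −3]] = [[−43, −105], [14, 34]].

[[−43, −105], [14, 34]]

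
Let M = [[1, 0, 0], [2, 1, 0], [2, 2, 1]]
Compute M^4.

[[1, 0, 0], [8, 1, 0], [32, 8, 1]]

M = I + N where N = [[0, 0, 0], [2, 0, 0], [2, 2, 0]] is strictly lower-triangular, so N^3 = 0.
(I + N)^4 = I + 4·N + 6·N^2 = [[1, 0, 0], [8, 1, 0], [32, 8, 1]].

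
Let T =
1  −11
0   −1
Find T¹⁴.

[[1, 0], [0, 1]]

T² = I (check: tr T = 0 and det T = −1), so T¹⁴ = I since 14 is even.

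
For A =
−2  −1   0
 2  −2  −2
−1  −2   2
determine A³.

A² = [[2, 4, 2], [−6, 6, 0], [−4, 1, 8]]
A³ = [[2, −14, −4], [24, −6, −12], [2, −14, 14]]

[[2, −14, −4], [24, −6, −12], [2, −14, 14]]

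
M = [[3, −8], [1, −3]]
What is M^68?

M² = I (check: tr M = 0 and det M = −1), so M^68 = I since 68 is even.

[[1, 0], [0, 1]]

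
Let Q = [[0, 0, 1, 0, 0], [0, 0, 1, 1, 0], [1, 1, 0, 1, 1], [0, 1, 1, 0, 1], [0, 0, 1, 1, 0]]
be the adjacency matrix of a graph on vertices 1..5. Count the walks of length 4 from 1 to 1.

The number of length-4 walks from vertex 1 to vertex 1 is entry (1,1) of Q⁴, where Q is the adjacency matrix.
Q² = [[1, 1, 0, 1, 1], [1, 2, 1, 1, 2], [0, 1, 4, 2, 1], [1, 1, 2, 3, 1], [1, 2, 1, 1, 2]]
Q³ = [[0, 1, 4, 2, 1], [1, 2, 6, 5, 2], [4, 6, 4, 6, 6], [2, 5, 6, 4, 5], [1, 2, 6, 5, 2]]
Q⁴ = [[4, 6, 4, 6, 6], [6, 11, 10, 10, 11], [4, 10, 22, 16, 10], [6, 10, 16, 16, 10], [6, 11, 10, 10, 11]]

4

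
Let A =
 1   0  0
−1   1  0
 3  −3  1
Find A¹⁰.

[[1, 0, 0], [−10, 1, 0], [165, −30, 1]]

A = I + N where N = [[0, 0, 0], [−1, 0, 0], [3, −3, 0]] is strictly lower-triangular, so N³ = 0.
(I + N)¹⁰ = I + 10·N + 45·N² = [[1, 0, 0], [−10, 1, 0], [165, −30, 1]].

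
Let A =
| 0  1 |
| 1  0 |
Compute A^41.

A² = I (check: tr A = 0 and det A = −1), so A^41 = A since 41 is odd.

[[0, 1], [1, 0]]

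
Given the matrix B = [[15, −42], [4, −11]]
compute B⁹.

tr B = 4 and det B = 3, so the characteristic polynomial is λ² − (4)λ + (3) with roots 1 and 3.
Eigenvectors give P = [[−3, −7], [−1, −2]] with P⁻¹ = [[2, −7], [−1, 3]], and B = P·diag(1, 3)·P⁻¹.
Then B⁹ = P·diag(1, 19683)·P⁻¹ = [[−3, −137781], [−1, −39366]] · [[2, −7], [−1, 3]] = [[137775, −413322], [39364, −118091]].

[[137775, −413322], [39364, −118091]]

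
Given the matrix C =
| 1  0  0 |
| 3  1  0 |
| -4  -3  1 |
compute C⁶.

C = I + N where N = [[0, 0, 0], [3, 0, 0], [-4, -3, 0]] is strictly lower-triangular, so N³ = 0.
(I + N)⁶ = I + 6·N + 15·N² = [[1, 0, 0], [18, 1, 0], [-159, -18, 1]].

[[1, 0, 0], [18, 1, 0], [-159, -18, 1]]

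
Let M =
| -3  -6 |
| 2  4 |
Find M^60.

[[-3, -6], [2, 4]]

M² = M (a projection; rank 1, trace 1), so M^60 = M.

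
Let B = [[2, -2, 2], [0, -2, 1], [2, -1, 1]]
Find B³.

B² = [[8, -2, 4], [2, 3, -1], [6, -3, 4]]
B³ = [[24, -16, 18], [2, -9, 6], [20, -10, 13]]

[[24, -16, 18], [2, -9, 6], [20, -10, 13]]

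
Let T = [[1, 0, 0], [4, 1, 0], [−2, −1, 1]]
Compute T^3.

[[1, 0, 0], [12, 1, 0], [−18, −3, 1]]

T = I + N where N = [[0, 0, 0], [4, 0, 0], [−2, −1, 0]] is strictly lower-triangular, so N^3 = 0.
(I + N)^3 = I + 3·N + 3·N^2 = [[1, 0, 0], [12, 1, 0], [−18, −3, 1]].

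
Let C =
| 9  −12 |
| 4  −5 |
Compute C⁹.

tr C = 4 and det C = 3, so the characteristic polynomial is λ² − (4)λ + (3) with roots 3 and 1.
Eigenvectors give P = [[−2, −3], [−1, −2]] with P⁻¹ = [[−2, 3], [1, −2]], and C = P·diag(3, 1)·P⁻¹.
Then C⁹ = P·diag(19683, 1)·P⁻¹ = [[−39366, −3], [−19683, −2]] · [[−2, 3], [1, −2]] = [[78729, −118092], [39364, −59045]].

[[78729, −118092], [39364, −59045]]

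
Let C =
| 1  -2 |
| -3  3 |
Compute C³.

C² = [[7, -8], [-12, 15]]
C³ = [[31, -38], [-57, 69]]

[[31, -38], [-57, 69]]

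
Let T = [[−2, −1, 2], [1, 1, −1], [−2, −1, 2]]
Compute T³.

[[−1, −1, 1], [1, 1, −1], [−1, −1, 1]]

T² = [[−1, −1, 1], [1, 1, −1], [−1, −1, 1]]
T³ = [[−1, −1, 1], [1, 1, −1], [−1, −1, 1]]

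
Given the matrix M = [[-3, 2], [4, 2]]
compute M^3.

M^2 = [[17, -2], [-4, 12]]
M^3 = [[-59, 30], [60, 16]]

[[-59, 30], [60, 16]]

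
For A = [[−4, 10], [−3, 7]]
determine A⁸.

[[−1274, 2550], [−765, 1531]]

tr A = 3 and det A = 2, so the characteristic polynomial is λ² − (3)λ + (2) with roots 2 and 1.
Eigenvectors give P = [[−5, 2], [−3, 1]] with P⁻¹ = [[1, −2], [3, −5]], and A = P·diag(2, 1)·P⁻¹.
Then A⁸ = P·diag(256, 1)·P⁻¹ = [[−1280, 2], [−768, 1]] · [[1, −2], [3, −5]] = [[−1274, 2550], [−765, 1531]].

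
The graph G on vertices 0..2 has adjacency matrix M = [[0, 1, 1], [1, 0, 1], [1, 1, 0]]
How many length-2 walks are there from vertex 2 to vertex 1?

1

The number of length-2 walks from vertex 2 to vertex 1 is entry (2,1) of M², where M is the adjacency matrix.
M² = [[2, 1, 1], [1, 2, 1], [1, 1, 2]]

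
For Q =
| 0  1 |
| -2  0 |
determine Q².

[[-2, 0], [0, -2]]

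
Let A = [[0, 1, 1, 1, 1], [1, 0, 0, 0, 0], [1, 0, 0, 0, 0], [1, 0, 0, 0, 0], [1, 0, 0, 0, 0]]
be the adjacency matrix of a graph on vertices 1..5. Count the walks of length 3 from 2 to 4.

The number of length-3 walks from vertex 2 to vertex 4 is entry (2,4) of A^3, where A is the adjacency matrix.
A^2 = [[4, 0, 0, 0, 0], [0, 1, 1, 1, 1], [0, 1, 1, 1, 1], [0, 1, 1, 1, 1], [0, 1, 1, 1, 1]]
A^3 = [[0, 4, 4, 4, 4], [4, 0, 0, 0, 0], [4, 0, 0, 0, 0], [4, 0, 0, 0, 0], [4, 0, 0, 0, 0]]

0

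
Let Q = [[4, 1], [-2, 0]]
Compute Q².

[[14, 4], [-8, -2]]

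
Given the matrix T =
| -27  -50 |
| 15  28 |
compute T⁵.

tr T = 1 and det T = -6, so the characteristic polynomial is λ² − (1)λ + (-6) with roots 3 and -2.
Eigenvectors give P = [[-5, -2], [3, 1]] with P⁻¹ = [[1, 2], [-3, -5]], and T = P·diag(3, -2)·P⁻¹.
Then T⁵ = P·diag(243, -32)·P⁻¹ = [[-1215, 64], [729, -32]] · [[1, 2], [-3, -5]] = [[-1407, -2750], [825, 1618]].

[[-1407, -2750], [825, 1618]]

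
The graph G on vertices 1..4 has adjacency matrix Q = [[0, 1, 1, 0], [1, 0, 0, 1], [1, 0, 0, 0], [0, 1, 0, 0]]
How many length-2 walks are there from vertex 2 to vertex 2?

The number of length-2 walks from vertex 2 to vertex 2 is entry (2,2) of Q², where Q is the adjacency matrix.
Q² = [[2, 0, 0, 1], [0, 2, 1, 0], [0, 1, 1, 0], [1, 0, 0, 1]]

2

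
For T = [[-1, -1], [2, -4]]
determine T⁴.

tr T = -5 and det T = 6, so the characteristic polynomial is λ² − (-5)λ + (6) with roots -3 and -2.
Eigenvectors give P = [[-1, -1], [-2, -1]] with P⁻¹ = [[1, -1], [-2, 1]], and T = P·diag(-3, -2)·P⁻¹.
Then T⁴ = P·diag(81, 16)·P⁻¹ = [[-81, -16], [-162, -16]] · [[1, -1], [-2, 1]] = [[-49, 65], [-130, 146]].

[[-49, 65], [-130, 146]]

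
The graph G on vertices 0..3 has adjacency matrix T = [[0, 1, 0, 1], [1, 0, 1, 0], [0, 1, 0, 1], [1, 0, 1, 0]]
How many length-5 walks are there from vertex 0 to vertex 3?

The number of length-5 walks from vertex 0 to vertex 3 is entry (0,3) of T^5, where T is the adjacency matrix.
T^2 = [[2, 0, 2, 0], [0, 2, 0, 2], [2, 0, 2, 0], [0, 2, 0, 2]]
T^3 = [[0, 4, 0, 4], [4, 0, 4, 0], [0, 4, 0, 4], [4, 0, 4, 0]]
T^4 = [[8, 0, 8, 0], [0, 8, 0, 8], [8, 0, 8, 0], [0, 8, 0, 8]]
T^5 = [[0, 16, 0, 16], [16, 0, 16, 0], [0, 16, 0, 16], [16, 0, 16, 0]]

16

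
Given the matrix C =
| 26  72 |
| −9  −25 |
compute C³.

tr C = 1 and det C = −2, so the characteristic polynomial is λ² − (1)λ + (−2) with roots 2 and −1.
Eigenvectors give P = [[3, 8], [−1, −3]] with P⁻¹ = [[3, 8], [−1, −3]], and C = P·diag(2, −1)·P⁻¹.
Then C³ = P·diag(8, −1)·P⁻¹ = [[24, −8], [−8, 3]] · [[3, 8], [−1, −3]] = [[80, 216], [−27, −73]].

[[80, 216], [−27, −73]]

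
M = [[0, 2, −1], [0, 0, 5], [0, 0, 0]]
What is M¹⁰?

[[0, 0, 0], [0, 0, 0], [0, 0, 0]]

M is strictly triangular, hence nilpotent: M³ = 0, so M¹⁰ = 0.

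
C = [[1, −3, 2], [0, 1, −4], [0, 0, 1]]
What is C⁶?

C = I + N where N = [[0, −3, 2], [0, 0, −4], [0, 0, 0]] is strictly upper-triangular, so N³ = 0.
(I + N)⁶ = I + 6·N + 15·N² = [[1, −18, 192], [0, 1, −24], [0, 0, 1]].

[[1, −18, 192], [0, 1, −24], [0, 0, 1]]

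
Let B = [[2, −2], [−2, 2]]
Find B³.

B² = [[8, −8], [−8, 8]]
B³ = [[32, −32], [−32, 32]]

[[32, −32], [−32, 32]]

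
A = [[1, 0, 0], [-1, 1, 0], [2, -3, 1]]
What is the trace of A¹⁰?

A = I + N where N = [[0, 0, 0], [-1, 0, 0], [2, -3, 0]] is strictly lower-triangular, so N³ = 0.
(I + N)¹⁰ = I + 10·N + 45·N² = [[1, 0, 0], [-10, 1, 0], [155, -30, 1]].

3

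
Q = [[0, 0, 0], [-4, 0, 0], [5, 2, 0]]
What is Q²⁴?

[[0, 0, 0], [0, 0, 0], [0, 0, 0]]

Q is strictly triangular, hence nilpotent: Q³ = 0, so Q²⁴ = 0.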